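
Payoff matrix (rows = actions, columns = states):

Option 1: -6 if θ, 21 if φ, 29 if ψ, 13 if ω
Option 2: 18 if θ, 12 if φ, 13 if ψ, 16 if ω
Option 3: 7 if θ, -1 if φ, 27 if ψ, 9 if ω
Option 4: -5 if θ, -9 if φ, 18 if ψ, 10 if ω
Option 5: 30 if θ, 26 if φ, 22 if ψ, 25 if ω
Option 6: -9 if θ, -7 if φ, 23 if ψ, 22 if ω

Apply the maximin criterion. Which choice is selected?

Row minima: Option 1=-6, Option 2=12, Option 3=-1, Option 4=-9, Option 5=22, Option 6=-9
Best worst-case = 22 → Option 5.

Option 5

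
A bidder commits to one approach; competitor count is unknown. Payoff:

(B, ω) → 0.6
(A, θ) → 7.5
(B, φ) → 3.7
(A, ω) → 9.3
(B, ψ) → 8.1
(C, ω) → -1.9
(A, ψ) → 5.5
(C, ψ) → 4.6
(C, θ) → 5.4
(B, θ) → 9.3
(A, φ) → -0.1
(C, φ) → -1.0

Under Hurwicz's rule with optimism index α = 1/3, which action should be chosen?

A: 1/3·9.3 + 2/3·(-0.1) = 91/30
B: 1/3·9.3 + 2/3·0.6 = 3.5
C: 1/3·5.4 + 2/3·(-1.9) = 8/15
Highest Hurwicz score = 3.5 → B.

B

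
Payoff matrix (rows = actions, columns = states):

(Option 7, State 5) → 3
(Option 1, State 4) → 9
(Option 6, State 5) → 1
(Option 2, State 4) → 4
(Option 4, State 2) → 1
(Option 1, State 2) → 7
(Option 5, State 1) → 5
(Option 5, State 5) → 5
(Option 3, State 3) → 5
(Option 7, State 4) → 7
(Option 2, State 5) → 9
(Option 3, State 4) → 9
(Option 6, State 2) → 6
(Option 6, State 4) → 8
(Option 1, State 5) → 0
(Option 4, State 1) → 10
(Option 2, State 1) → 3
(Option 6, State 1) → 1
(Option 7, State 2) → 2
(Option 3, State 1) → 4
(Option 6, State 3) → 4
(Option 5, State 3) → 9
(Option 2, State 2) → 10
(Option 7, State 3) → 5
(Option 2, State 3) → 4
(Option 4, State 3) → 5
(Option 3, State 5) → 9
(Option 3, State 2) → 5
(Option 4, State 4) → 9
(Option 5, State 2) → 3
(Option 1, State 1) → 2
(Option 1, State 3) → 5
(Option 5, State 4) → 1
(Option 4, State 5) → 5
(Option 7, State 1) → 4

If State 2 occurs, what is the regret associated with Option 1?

Best payoff under State 2 is 10.
Regret = 10 − 7 = 3.

3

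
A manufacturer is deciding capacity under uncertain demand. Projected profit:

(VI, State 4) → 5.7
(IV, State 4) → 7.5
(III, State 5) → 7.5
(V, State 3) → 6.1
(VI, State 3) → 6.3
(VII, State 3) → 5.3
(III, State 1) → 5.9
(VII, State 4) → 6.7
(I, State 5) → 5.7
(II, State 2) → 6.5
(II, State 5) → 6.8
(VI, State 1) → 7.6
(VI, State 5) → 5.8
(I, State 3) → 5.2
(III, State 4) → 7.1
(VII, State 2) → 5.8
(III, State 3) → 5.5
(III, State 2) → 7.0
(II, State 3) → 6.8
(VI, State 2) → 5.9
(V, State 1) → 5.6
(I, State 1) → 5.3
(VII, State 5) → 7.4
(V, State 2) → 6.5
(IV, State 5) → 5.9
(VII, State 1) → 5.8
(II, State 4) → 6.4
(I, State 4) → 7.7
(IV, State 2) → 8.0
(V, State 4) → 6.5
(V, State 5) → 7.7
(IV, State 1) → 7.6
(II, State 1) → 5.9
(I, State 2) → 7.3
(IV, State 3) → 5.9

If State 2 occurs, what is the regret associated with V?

1.5

Best payoff under State 2 is 8.0.
Regret = 8.0 − 6.5 = 1.5.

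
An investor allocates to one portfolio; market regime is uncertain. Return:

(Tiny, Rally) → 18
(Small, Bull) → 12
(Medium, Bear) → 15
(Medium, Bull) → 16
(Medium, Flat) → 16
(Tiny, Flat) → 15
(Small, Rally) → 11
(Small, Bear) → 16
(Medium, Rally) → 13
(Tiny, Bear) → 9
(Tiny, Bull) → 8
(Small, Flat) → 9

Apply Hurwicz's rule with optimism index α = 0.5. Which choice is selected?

Medium

Tiny: 0.5·18 + 0.5·8 = 13
Small: 0.5·16 + 0.5·9 = 12.5
Medium: 0.5·16 + 0.5·13 = 14.5
Highest Hurwicz score = 14.5 → Medium.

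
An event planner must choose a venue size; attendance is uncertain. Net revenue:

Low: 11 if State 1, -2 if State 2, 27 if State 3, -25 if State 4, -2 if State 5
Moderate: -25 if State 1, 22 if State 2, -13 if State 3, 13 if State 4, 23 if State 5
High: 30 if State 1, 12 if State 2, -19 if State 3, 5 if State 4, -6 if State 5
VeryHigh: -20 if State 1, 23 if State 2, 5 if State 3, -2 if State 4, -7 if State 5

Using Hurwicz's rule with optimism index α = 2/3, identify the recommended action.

High

Low: 2/3·27 + 1/3·(-25) = 29/3
Moderate: 2/3·23 + 1/3·(-25) = 7
High: 2/3·30 + 1/3·(-19) = 41/3
VeryHigh: 2/3·23 + 1/3·(-20) = 26/3
Highest Hurwicz score = 41/3 → High.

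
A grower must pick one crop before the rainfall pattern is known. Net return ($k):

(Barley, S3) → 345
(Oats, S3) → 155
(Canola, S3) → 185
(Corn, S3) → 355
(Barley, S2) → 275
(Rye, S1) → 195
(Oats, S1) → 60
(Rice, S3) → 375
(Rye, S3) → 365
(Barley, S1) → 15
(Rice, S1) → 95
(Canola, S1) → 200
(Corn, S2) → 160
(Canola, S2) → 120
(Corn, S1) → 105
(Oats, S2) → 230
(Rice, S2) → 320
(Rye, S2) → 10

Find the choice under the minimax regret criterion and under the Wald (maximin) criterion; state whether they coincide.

Column bests: S1=200, S2=320, S3=375.
Corn regrets: 95, 160, 20 → max 160
Canola regrets: 0, 200, 190 → max 200
Rice regrets: 105, 0, 0 → max 105
Rye regrets: 5, 310, 10 → max 310
Oats regrets: 140, 90, 220 → max 220
Barley regrets: 185, 45, 30 → max 185
Smallest max regret = 105 → Rice.
Row minima: Corn=105, Canola=120, Rice=95, Rye=10, Oats=60, Barley=15
Best worst-case = 120 → Canola.

minimax regret → Rice; maximin → Canola (disagree)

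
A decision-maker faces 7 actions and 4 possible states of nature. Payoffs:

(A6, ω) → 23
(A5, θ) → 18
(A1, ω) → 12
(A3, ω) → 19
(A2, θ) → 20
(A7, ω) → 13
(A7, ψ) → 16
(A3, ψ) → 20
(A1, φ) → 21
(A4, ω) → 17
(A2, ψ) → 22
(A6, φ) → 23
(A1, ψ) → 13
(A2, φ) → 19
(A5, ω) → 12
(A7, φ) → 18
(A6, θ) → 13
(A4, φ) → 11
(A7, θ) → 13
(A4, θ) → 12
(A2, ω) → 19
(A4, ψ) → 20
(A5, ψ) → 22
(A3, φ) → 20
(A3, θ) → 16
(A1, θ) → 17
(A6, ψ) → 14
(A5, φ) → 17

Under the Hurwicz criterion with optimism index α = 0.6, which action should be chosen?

A1: 0.6·21 + 0.4·12 = 17.4
A2: 0.6·22 + 0.4·19 = 20.8
A3: 0.6·20 + 0.4·16 = 18.4
A4: 0.6·20 + 0.4·11 = 16.4
A5: 0.6·22 + 0.4·12 = 18
A6: 0.6·23 + 0.4·13 = 19
A7: 0.6·18 + 0.4·13 = 16
Highest Hurwicz score = 20.8 → A2.

A2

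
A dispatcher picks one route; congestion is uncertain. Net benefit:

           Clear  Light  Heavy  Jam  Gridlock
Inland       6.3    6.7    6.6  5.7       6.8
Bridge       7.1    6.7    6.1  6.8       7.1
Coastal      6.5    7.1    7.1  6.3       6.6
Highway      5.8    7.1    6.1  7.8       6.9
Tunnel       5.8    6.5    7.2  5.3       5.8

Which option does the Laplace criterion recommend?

Row averages: Inland=6.42, Bridge=6.76, Coastal=6.72, Highway=6.74, Tunnel=6.12
Highest average = 6.76 → Bridge.

Bridge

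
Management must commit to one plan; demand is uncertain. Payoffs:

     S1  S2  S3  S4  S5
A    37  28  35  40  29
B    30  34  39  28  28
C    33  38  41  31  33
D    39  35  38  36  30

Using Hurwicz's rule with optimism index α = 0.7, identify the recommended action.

C

A: 0.7·40 + 0.3·28 = 36.4
B: 0.7·39 + 0.3·28 = 35.7
C: 0.7·41 + 0.3·31 = 38
D: 0.7·39 + 0.3·30 = 36.3
Highest Hurwicz score = 38 → C.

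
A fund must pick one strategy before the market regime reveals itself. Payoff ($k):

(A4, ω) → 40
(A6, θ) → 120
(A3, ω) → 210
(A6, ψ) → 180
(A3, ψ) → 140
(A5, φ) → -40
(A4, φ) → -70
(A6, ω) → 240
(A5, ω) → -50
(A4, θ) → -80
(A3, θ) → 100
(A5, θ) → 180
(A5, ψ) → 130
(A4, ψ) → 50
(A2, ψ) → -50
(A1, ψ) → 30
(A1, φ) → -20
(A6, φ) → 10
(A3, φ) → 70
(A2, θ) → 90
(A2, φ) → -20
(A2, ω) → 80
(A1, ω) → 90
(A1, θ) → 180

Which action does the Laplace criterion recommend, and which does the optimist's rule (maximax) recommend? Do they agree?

Row averages: A1=70, A2=25, A3=130, A4=-15, A5=55, A6=137.5
Highest average = 137.5 → A6.
Row maxima: A1=180, A2=90, A3=210, A4=50, A5=180, A6=240
Best best-case = 240 → A6.

laplace → A6; maximax → A6 (agree)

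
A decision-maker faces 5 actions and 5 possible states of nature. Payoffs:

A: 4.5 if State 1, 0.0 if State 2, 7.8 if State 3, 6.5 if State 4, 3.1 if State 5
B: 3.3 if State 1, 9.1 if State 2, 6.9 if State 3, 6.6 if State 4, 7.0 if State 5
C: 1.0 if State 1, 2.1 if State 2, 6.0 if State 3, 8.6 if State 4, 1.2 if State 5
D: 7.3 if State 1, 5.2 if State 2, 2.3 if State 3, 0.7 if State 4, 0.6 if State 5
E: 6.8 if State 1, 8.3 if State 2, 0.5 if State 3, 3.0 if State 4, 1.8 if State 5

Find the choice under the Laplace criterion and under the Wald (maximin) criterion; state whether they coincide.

laplace → B; maximin → B (agree)

Row averages: A=4.38, B=6.58, C=3.78, D=3.22, E=4.08
Highest average = 6.58 → B.
Row minima: A=0.0, B=3.3, C=1.0, D=0.6, E=0.5
Best worst-case = 3.3 → B.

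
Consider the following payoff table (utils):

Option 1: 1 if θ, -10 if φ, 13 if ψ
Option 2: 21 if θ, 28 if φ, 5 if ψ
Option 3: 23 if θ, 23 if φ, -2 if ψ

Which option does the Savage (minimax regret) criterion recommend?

Option 2

Column bests: θ=23, φ=28, ψ=13.
Option 1 regrets: 22, 38, 0 → max 38
Option 2 regrets: 2, 0, 8 → max 8
Option 3 regrets: 0, 5, 15 → max 15
Smallest max regret = 8 → Option 2.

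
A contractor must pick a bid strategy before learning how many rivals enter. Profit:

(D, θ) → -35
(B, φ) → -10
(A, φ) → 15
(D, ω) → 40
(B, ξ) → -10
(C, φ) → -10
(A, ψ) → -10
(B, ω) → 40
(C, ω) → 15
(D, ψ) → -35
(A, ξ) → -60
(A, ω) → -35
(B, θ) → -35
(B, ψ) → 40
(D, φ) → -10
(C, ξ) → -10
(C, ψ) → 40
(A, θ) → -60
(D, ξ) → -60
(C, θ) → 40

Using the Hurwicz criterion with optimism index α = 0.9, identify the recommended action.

C

A: 0.9·15 + 0.1·(-60) = 7.5
B: 0.9·40 + 0.1·(-35) = 32.5
C: 0.9·40 + 0.1·(-10) = 35
D: 0.9·40 + 0.1·(-60) = 30
Highest Hurwicz score = 35 → C.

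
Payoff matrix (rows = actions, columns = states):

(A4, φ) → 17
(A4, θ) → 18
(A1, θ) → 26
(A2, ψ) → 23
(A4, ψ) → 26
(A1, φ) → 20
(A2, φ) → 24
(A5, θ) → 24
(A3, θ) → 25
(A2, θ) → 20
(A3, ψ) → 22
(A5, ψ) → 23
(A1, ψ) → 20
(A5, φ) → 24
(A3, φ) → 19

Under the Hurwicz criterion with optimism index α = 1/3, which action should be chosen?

A1: 1/3·26 + 2/3·20 = 22
A2: 1/3·24 + 2/3·20 = 64/3
A3: 1/3·25 + 2/3·19 = 21
A4: 1/3·26 + 2/3·17 = 20
A5: 1/3·24 + 2/3·23 = 70/3
Highest Hurwicz score = 70/3 → A5.

A5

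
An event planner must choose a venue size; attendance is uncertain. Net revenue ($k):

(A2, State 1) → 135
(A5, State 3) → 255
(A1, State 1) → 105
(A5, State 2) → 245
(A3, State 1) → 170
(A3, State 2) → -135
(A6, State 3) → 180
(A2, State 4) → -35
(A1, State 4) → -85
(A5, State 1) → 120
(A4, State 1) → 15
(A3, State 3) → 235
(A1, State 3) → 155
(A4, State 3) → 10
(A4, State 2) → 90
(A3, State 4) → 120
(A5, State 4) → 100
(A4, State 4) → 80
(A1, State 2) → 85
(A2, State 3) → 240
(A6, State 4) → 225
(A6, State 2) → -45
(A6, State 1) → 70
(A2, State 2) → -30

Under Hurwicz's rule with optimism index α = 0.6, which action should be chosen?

A1: 0.6·155 + 0.4·(-85) = 59
A2: 0.6·240 + 0.4·(-35) = 130
A3: 0.6·235 + 0.4·(-135) = 87
A4: 0.6·90 + 0.4·10 = 58
A5: 0.6·255 + 0.4·100 = 193
A6: 0.6·225 + 0.4·(-45) = 117
Highest Hurwicz score = 193 → A5.

A5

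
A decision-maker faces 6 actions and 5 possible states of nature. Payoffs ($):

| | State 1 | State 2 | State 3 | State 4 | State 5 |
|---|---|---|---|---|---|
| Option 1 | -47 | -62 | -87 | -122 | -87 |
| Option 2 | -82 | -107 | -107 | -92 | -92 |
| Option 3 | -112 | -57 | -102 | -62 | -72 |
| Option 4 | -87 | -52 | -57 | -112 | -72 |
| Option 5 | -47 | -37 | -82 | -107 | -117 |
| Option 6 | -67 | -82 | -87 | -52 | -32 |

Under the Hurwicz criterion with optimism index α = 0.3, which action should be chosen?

Option 6

Option 1: 0.3·(-47) + 0.7·(-122) = -99.5
Option 2: 0.3·(-82) + 0.7·(-107) = -99.5
Option 3: 0.3·(-57) + 0.7·(-112) = -95.5
Option 4: 0.3·(-52) + 0.7·(-112) = -94
Option 5: 0.3·(-37) + 0.7·(-117) = -93
Option 6: 0.3·(-32) + 0.7·(-87) = -70.5
Highest Hurwicz score = -70.5 → Option 6.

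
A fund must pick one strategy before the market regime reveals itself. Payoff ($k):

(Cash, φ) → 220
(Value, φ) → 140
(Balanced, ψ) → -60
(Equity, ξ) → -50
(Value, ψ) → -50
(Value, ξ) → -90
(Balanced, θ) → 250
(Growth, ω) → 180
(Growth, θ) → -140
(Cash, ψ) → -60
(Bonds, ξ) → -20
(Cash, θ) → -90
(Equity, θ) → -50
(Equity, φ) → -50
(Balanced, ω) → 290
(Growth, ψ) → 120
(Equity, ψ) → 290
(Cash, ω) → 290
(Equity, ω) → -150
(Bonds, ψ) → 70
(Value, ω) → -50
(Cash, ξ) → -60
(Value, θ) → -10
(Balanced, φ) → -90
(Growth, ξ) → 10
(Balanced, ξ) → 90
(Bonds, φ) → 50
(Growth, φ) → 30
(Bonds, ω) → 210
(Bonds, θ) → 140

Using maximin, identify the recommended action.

Bonds

Row minima: Bonds=-20, Value=-90, Cash=-90, Equity=-150, Growth=-140, Balanced=-90
Best worst-case = -20 → Bonds.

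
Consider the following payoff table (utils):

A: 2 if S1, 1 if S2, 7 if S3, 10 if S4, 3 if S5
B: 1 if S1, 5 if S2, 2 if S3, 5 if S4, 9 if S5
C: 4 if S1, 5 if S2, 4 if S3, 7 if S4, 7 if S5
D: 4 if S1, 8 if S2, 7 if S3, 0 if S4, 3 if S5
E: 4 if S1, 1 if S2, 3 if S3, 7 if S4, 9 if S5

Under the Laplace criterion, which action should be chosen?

Row averages: A=4.6, B=4.4, C=5.4, D=4.4, E=4.8
Highest average = 5.4 → C.

C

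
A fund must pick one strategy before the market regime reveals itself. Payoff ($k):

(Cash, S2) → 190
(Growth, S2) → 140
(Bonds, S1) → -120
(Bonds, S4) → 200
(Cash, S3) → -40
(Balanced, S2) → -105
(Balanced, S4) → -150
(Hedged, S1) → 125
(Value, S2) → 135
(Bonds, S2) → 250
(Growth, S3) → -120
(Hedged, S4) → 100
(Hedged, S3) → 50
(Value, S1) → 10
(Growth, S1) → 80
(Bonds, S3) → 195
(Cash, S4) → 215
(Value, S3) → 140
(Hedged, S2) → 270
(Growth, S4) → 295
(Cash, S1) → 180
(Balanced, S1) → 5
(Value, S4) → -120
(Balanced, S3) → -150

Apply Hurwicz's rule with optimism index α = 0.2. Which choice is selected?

Balanced: 0.2·5 + 0.8·(-150) = -119
Value: 0.2·140 + 0.8·(-120) = -68
Growth: 0.2·295 + 0.8·(-120) = -37
Cash: 0.2·215 + 0.8·(-40) = 11
Hedged: 0.2·270 + 0.8·50 = 94
Bonds: 0.2·250 + 0.8·(-120) = -46
Highest Hurwicz score = 94 → Hedged.

Hedged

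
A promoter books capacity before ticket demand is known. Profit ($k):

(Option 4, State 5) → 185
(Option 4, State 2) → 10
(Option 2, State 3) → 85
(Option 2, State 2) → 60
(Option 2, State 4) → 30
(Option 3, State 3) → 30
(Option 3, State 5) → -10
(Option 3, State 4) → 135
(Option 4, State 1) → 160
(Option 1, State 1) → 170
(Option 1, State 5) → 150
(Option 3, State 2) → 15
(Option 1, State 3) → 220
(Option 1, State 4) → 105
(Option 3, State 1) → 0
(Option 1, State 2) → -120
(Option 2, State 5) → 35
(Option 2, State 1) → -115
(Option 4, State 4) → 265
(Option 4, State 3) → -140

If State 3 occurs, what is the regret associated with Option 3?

190

Best payoff under State 3 is 220.
Regret = 220 − 30 = 190.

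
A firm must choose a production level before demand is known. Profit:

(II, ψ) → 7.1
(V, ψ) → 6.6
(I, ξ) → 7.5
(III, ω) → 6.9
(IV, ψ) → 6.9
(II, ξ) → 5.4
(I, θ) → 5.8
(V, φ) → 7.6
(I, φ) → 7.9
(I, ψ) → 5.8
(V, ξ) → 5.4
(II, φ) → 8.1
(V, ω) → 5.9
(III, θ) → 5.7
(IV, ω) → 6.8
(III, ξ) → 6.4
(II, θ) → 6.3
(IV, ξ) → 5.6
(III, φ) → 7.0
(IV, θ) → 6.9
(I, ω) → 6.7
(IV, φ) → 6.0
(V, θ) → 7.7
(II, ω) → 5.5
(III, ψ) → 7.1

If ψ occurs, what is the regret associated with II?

Best payoff under ψ is 7.1.
Regret = 7.1 − 7.1 = 0.0.

0.0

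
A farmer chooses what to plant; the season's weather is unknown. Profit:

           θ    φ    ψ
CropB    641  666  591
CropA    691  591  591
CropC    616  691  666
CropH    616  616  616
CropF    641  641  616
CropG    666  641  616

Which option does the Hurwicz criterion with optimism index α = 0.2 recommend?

CropB: 0.2·666 + 0.8·591 = 606
CropA: 0.2·691 + 0.8·591 = 611
CropC: 0.2·691 + 0.8·616 = 631
CropH: 0.2·616 + 0.8·616 = 616
CropF: 0.2·641 + 0.8·616 = 621
CropG: 0.2·666 + 0.8·616 = 626
Highest Hurwicz score = 631 → CropC.

CropC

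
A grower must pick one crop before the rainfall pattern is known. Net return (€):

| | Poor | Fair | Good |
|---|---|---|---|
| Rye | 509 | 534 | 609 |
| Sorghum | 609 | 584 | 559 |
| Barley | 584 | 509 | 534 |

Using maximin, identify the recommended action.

Row minima: Rye=509, Sorghum=559, Barley=509
Best worst-case = 559 → Sorghum.

Sorghum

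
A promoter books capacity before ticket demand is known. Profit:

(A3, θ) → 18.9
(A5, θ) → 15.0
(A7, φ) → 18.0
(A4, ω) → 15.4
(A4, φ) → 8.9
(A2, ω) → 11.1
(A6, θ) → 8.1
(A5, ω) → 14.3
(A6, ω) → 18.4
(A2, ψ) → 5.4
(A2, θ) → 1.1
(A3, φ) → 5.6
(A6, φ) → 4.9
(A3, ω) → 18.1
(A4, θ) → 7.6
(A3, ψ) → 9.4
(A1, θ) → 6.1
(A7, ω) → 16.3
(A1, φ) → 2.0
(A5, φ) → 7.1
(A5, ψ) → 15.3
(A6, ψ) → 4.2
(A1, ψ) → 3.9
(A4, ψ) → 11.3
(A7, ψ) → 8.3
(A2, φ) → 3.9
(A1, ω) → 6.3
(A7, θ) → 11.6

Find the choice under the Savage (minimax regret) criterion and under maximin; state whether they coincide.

minimax regret → A7; maximin → A7 (agree)

Column bests: θ=18.9, φ=18.0, ψ=15.3, ω=18.4.
A1 regrets: 12.8, 16.0, 11.4, 12.1 → max 16.0
A2 regrets: 17.8, 14.1, 9.9, 7.3 → max 17.8
A3 regrets: 0.0, 12.4, 5.9, 0.3 → max 12.4
A4 regrets: 11.3, 9.1, 4.0, 3.0 → max 11.3
A5 regrets: 3.9, 10.9, 0.0, 4.1 → max 10.9
A6 regrets: 10.8, 13.1, 11.1, 0.0 → max 13.1
A7 regrets: 7.3, 0.0, 7.0, 2.1 → max 7.3
Smallest max regret = 7.3 → A7.
Row minima: A1=2.0, A2=1.1, A3=5.6, A4=7.6, A5=7.1, A6=4.2, A7=8.3
Best worst-case = 8.3 → A7.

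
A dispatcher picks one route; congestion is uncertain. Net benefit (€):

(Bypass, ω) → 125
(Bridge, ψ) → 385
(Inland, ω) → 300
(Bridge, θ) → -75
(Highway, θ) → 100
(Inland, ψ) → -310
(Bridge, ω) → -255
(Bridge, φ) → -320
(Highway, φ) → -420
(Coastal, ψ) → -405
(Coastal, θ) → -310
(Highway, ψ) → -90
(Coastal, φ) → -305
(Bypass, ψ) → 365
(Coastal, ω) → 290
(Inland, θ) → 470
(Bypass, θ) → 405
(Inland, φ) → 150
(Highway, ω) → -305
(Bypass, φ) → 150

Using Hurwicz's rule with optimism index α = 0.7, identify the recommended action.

Highway: 0.7·100 + 0.3·(-420) = -56
Coastal: 0.7·290 + 0.3·(-405) = 81.5
Inland: 0.7·470 + 0.3·(-310) = 236
Bridge: 0.7·385 + 0.3·(-320) = 173.5
Bypass: 0.7·405 + 0.3·125 = 321
Highest Hurwicz score = 321 → Bypass.

Bypass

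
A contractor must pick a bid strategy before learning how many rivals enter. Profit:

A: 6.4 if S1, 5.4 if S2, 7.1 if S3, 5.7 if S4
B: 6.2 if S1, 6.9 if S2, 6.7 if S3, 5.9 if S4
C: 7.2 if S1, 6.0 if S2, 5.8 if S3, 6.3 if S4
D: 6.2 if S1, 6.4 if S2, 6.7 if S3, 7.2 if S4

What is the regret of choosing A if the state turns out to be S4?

Best payoff under S4 is 7.2.
Regret = 7.2 − 5.7 = 1.5.

1.5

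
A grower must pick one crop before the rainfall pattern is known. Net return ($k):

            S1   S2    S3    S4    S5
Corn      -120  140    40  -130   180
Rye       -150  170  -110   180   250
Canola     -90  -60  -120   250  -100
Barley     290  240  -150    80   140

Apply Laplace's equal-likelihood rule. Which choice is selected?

Barley

Row averages: Corn=22, Rye=68, Canola=-24, Barley=120
Highest average = 120 → Barley.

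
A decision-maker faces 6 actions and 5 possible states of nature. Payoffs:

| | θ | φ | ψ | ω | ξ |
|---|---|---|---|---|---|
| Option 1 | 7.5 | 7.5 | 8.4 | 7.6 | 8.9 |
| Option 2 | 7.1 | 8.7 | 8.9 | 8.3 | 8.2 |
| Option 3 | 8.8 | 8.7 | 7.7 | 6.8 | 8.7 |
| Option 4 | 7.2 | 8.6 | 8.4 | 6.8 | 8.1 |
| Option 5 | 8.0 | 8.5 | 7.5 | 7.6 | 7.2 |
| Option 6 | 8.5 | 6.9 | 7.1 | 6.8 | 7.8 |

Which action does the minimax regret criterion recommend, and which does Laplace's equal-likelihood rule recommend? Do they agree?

Column bests: θ=8.8, φ=8.7, ψ=8.9, ω=8.3, ξ=8.9.
Option 1 regrets: 1.3, 1.2, 0.5, 0.7, 0.0 → max 1.3
Option 2 regrets: 1.7, 0.0, 0.0, 0.0, 0.7 → max 1.7
Option 3 regrets: 0.0, 0.0, 1.2, 1.5, 0.2 → max 1.5
Option 4 regrets: 1.6, 0.1, 0.5, 1.5, 0.8 → max 1.6
Option 5 regrets: 0.8, 0.2, 1.4, 0.7, 1.7 → max 1.7
Option 6 regrets: 0.3, 1.8, 1.8, 1.5, 1.1 → max 1.8
Smallest max regret = 1.3 → Option 1.
Row averages: Option 1=7.98, Option 2=8.24, Option 3=8.14, Option 4=7.82, Option 5=7.76, Option 6=7.42
Highest average = 8.24 → Option 2.

minimax regret → Option 1; laplace → Option 2 (disagree)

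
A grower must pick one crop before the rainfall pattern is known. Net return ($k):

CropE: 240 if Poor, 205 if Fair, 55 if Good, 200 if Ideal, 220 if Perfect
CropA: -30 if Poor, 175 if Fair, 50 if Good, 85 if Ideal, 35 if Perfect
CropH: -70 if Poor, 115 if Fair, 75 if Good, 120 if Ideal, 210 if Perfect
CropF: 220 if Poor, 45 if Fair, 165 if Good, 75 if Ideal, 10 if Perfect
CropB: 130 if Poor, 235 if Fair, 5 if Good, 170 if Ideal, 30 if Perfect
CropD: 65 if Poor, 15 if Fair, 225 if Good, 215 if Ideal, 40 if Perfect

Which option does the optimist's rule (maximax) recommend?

Row maxima: CropE=240, CropA=175, CropH=210, CropF=220, CropB=235, CropD=225
Best best-case = 240 → CropE.

CropE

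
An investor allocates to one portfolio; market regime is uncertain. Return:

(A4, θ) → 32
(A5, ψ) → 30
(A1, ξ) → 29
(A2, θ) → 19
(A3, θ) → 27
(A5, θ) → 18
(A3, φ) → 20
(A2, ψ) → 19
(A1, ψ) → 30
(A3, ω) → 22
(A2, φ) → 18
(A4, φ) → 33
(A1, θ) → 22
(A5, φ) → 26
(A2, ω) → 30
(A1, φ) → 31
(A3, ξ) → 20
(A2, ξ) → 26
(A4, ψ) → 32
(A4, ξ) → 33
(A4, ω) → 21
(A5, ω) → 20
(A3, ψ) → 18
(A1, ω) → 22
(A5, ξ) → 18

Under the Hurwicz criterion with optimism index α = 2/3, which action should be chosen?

A1: 2/3·31 + 1/3·22 = 28
A2: 2/3·30 + 1/3·18 = 26
A3: 2/3·27 + 1/3·18 = 24
A4: 2/3·33 + 1/3·21 = 29
A5: 2/3·30 + 1/3·18 = 26
Highest Hurwicz score = 29 → A4.

A4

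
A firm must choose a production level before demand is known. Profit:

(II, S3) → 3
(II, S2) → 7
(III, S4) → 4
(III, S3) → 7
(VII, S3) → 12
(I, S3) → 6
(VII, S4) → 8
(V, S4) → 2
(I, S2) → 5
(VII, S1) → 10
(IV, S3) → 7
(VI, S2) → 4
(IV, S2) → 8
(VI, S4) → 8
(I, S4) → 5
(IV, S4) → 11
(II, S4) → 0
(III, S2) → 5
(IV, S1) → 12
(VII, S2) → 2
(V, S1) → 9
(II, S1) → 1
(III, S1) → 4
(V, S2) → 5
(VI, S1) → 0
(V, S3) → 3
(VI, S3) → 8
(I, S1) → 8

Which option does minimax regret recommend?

IV

Column bests: S1=12, S2=8, S3=12, S4=11.
I regrets: 4, 3, 6, 6 → max 6
II regrets: 11, 1, 9, 11 → max 11
III regrets: 8, 3, 5, 7 → max 8
IV regrets: 0, 0, 5, 0 → max 5
V regrets: 3, 3, 9, 9 → max 9
VI regrets: 12, 4, 4, 3 → max 12
VII regrets: 2, 6, 0, 3 → max 6
Smallest max regret = 5 → IV.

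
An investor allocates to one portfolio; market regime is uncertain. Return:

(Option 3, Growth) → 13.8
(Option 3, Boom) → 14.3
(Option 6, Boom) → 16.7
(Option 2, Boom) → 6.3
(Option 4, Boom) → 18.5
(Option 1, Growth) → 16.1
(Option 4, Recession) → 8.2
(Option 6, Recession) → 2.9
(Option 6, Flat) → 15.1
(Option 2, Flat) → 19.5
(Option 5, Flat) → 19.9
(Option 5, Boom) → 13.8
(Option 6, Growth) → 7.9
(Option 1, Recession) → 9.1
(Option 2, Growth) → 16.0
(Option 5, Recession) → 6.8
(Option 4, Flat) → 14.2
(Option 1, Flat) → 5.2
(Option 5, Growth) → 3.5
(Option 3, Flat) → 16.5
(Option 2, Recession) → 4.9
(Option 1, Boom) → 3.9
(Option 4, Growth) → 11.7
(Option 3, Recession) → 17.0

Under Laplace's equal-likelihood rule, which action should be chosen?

Option 3

Row averages: Option 1=8.575, Option 2=11.675, Option 3=15.4, Option 4=13.15, Option 5=11, Option 6=10.65
Highest average = 15.4 → Option 3.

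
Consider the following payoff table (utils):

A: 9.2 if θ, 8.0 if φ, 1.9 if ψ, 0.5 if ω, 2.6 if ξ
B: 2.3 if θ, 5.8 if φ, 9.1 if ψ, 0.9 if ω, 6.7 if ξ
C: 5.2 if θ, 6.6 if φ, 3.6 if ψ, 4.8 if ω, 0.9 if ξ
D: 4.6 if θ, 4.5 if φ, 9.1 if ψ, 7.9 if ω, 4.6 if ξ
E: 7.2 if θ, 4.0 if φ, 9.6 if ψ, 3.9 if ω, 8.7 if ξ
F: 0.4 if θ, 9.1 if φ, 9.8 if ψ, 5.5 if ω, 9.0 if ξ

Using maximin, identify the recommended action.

D

Row minima: A=0.5, B=0.9, C=0.9, D=4.5, E=3.9, F=0.4
Best worst-case = 4.5 → D.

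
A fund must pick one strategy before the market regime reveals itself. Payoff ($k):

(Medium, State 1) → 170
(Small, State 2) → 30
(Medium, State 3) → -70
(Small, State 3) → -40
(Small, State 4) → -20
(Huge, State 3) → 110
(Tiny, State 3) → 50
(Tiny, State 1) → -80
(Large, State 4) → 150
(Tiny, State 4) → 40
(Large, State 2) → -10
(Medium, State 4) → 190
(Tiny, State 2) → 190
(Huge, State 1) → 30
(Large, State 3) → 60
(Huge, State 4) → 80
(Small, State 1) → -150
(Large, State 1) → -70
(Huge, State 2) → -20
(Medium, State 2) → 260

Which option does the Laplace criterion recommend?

Medium

Row averages: Tiny=50, Small=-45, Medium=137.5, Large=32.5, Huge=50
Highest average = 137.5 → Medium.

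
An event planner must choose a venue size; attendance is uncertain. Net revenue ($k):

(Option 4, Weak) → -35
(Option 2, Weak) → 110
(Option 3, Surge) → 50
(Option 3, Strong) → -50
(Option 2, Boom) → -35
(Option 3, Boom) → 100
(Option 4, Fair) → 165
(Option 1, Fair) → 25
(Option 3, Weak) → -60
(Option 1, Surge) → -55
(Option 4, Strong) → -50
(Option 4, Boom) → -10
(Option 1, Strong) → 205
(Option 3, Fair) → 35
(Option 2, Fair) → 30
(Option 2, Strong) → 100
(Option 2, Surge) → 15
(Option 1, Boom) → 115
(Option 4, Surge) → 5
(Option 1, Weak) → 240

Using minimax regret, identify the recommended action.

Column bests: Weak=240, Fair=165, Strong=205, Boom=115, Surge=50.
Option 1 regrets: 0, 140, 0, 0, 105 → max 140
Option 2 regrets: 130, 135, 105, 150, 35 → max 150
Option 3 regrets: 300, 130, 255, 15, 0 → max 300
Option 4 regrets: 275, 0, 255, 125, 45 → max 275
Smallest max regret = 140 → Option 1.

Option 1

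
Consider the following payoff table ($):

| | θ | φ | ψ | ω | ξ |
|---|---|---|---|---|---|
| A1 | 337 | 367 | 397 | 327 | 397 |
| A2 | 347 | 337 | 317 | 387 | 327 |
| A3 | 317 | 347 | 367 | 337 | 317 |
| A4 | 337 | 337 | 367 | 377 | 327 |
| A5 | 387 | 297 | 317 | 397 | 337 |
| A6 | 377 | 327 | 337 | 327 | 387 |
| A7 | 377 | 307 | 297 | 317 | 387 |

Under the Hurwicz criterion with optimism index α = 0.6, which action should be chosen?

A1: 0.6·397 + 0.4·327 = 369
A2: 0.6·387 + 0.4·317 = 359
A3: 0.6·367 + 0.4·317 = 347
A4: 0.6·377 + 0.4·327 = 357
A5: 0.6·397 + 0.4·297 = 357
A6: 0.6·387 + 0.4·327 = 363
A7: 0.6·387 + 0.4·297 = 351
Highest Hurwicz score = 369 → A1.

A1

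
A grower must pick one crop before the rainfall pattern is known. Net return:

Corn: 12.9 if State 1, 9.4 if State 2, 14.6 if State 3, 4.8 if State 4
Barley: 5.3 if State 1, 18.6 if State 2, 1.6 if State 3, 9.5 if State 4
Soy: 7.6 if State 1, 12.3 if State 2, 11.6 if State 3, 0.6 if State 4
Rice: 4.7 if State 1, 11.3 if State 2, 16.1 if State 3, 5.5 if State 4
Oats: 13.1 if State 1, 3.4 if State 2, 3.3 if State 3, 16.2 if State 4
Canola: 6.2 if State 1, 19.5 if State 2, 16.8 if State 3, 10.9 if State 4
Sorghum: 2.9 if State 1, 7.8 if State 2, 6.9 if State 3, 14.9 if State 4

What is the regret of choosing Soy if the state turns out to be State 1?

Best payoff under State 1 is 13.1.
Regret = 13.1 − 7.6 = 5.5.

5.5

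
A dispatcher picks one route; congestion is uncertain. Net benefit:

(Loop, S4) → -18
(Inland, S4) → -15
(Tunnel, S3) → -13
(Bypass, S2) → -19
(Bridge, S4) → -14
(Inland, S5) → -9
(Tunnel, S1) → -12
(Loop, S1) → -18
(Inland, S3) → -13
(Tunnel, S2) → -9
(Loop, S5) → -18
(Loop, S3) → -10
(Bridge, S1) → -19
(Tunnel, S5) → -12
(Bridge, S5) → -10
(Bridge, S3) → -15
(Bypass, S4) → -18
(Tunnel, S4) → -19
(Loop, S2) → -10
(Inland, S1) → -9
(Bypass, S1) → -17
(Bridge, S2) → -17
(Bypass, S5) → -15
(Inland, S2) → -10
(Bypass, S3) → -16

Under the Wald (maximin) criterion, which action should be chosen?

Row minima: Tunnel=-19, Loop=-18, Bridge=-19, Inland=-15, Bypass=-19
Best worst-case = -15 → Inland.

Inland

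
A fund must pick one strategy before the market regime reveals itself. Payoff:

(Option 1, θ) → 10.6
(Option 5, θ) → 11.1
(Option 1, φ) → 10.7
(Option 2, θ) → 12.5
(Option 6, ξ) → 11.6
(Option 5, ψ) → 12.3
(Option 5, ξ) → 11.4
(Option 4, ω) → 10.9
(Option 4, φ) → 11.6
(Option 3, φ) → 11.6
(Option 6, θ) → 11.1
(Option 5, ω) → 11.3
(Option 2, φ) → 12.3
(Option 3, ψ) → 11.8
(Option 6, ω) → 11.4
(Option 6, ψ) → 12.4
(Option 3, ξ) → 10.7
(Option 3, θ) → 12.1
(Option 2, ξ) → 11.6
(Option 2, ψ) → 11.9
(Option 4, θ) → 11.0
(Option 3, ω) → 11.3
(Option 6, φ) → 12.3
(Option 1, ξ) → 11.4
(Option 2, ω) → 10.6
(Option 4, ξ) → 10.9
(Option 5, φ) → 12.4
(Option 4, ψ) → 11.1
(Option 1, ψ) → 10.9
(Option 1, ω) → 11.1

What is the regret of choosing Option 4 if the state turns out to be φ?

0.8

Best payoff under φ is 12.4.
Regret = 12.4 − 11.6 = 0.8.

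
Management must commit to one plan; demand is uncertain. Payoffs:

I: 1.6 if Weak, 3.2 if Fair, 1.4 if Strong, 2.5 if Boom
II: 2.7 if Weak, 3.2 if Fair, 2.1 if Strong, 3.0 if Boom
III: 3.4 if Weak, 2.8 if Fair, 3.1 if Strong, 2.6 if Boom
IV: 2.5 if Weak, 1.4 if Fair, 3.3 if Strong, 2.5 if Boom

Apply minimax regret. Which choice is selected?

Column bests: Weak=3.4, Fair=3.2, Strong=3.3, Boom=3.0.
I regrets: 1.8, 0.0, 1.9, 0.5 → max 1.9
II regrets: 0.7, 0.0, 1.2, 0.0 → max 1.2
III regrets: 0.0, 0.4, 0.2, 0.4 → max 0.4
IV regrets: 0.9, 1.8, 0.0, 0.5 → max 1.8
Smallest max regret = 0.4 → III.

III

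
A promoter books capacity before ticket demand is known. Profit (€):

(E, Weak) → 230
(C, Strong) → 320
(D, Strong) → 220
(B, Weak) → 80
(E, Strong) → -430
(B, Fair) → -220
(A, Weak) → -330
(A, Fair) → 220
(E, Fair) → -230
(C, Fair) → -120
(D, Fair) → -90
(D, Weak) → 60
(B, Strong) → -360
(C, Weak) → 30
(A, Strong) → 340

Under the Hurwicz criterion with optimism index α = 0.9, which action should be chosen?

C

A: 0.9·340 + 0.1·(-330) = 273
B: 0.9·80 + 0.1·(-360) = 36
C: 0.9·320 + 0.1·(-120) = 276
D: 0.9·220 + 0.1·(-90) = 189
E: 0.9·230 + 0.1·(-430) = 164
Highest Hurwicz score = 276 → C.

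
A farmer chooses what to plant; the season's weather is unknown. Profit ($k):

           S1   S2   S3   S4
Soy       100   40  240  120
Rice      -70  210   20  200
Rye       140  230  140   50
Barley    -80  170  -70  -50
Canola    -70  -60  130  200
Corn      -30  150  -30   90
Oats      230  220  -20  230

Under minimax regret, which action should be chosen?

Rye

Column bests: S1=230, S2=230, S3=240, S4=230.
Soy regrets: 130, 190, 0, 110 → max 190
Rice regrets: 300, 20, 220, 30 → max 300
Rye regrets: 90, 0, 100, 180 → max 180
Barley regrets: 310, 60, 310, 280 → max 310
Canola regrets: 300, 290, 110, 30 → max 300
Corn regrets: 260, 80, 270, 140 → max 270
Oats regrets: 0, 10, 260, 0 → max 260
Smallest max regret = 180 → Rye.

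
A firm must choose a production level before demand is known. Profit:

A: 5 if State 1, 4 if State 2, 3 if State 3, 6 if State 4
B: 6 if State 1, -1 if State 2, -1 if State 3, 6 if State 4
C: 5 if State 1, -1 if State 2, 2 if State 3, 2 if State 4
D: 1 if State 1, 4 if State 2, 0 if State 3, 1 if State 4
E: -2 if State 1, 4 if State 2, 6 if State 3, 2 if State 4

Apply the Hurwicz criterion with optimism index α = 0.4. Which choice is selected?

A

A: 0.4·6 + 0.6·3 = 4.2
B: 0.4·6 + 0.6·(-1) = 1.8
C: 0.4·5 + 0.6·(-1) = 1.4
D: 0.4·4 + 0.6·0 = 1.6
E: 0.4·6 + 0.6·(-2) = 1.2
Highest Hurwicz score = 4.2 → A.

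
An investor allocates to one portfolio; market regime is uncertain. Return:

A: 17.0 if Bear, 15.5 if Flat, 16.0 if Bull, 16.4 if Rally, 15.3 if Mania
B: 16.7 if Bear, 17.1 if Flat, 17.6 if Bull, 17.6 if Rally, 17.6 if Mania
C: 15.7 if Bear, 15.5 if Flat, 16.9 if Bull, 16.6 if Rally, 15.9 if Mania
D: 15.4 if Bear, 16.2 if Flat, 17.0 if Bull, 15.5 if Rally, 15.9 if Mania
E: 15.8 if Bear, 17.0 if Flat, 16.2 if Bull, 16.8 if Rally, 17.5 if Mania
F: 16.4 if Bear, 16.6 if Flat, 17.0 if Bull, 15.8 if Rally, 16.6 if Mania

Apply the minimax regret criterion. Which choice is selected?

B

Column bests: Bear=17.0, Flat=17.1, Bull=17.6, Rally=17.6, Mania=17.6.
A regrets: 0.0, 1.6, 1.6, 1.2, 2.3 → max 2.3
B regrets: 0.3, 0.0, 0.0, 0.0, 0.0 → max 0.3
C regrets: 1.3, 1.6, 0.7, 1.0, 1.7 → max 1.7
D regrets: 1.6, 0.9, 0.6, 2.1, 1.7 → max 2.1
E regrets: 1.2, 0.1, 1.4, 0.8, 0.1 → max 1.4
F regrets: 0.6, 0.5, 0.6, 1.8, 1.0 → max 1.8
Smallest max regret = 0.3 → B.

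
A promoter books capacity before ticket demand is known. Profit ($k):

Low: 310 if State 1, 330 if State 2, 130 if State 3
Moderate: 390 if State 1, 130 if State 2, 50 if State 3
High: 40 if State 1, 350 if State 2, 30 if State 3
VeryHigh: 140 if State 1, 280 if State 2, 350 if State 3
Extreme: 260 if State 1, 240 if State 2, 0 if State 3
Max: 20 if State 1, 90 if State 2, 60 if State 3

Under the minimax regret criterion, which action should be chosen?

Low

Column bests: State 1=390, State 2=350, State 3=350.
Low regrets: 80, 20, 220 → max 220
Moderate regrets: 0, 220, 300 → max 300
High regrets: 350, 0, 320 → max 350
VeryHigh regrets: 250, 70, 0 → max 250
Extreme regrets: 130, 110, 350 → max 350
Max regrets: 370, 260, 290 → max 370
Smallest max regret = 220 → Low.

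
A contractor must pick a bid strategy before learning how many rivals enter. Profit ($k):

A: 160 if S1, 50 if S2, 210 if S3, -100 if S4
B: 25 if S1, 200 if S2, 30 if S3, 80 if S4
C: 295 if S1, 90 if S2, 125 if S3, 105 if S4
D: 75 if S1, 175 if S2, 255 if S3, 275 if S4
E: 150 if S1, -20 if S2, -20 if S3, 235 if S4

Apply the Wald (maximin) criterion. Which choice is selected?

C

Row minima: A=-100, B=25, C=90, D=75, E=-20
Best worst-case = 90 → C.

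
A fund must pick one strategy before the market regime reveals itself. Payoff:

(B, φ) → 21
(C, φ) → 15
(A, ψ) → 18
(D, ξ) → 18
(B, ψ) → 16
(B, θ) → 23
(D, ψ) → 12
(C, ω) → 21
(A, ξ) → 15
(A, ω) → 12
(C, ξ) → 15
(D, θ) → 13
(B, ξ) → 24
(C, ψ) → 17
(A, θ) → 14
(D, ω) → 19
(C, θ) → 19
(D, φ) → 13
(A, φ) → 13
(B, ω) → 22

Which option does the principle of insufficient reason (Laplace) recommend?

Row averages: A=14.4, B=21.2, C=17.4, D=15
Highest average = 21.2 → B.

B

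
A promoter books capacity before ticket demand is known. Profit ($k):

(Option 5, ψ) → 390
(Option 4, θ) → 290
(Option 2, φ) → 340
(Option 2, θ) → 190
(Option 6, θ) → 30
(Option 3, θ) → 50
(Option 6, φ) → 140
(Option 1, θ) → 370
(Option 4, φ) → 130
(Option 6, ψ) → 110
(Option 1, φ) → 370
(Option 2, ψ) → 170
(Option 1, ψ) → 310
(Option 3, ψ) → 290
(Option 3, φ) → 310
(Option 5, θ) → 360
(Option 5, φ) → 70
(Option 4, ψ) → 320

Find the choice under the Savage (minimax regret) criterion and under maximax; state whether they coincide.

minimax regret → Option 1; maximax → Option 5 (disagree)

Column bests: θ=370, φ=370, ψ=390.
Option 1 regrets: 0, 0, 80 → max 80
Option 2 regrets: 180, 30, 220 → max 220
Option 3 regrets: 320, 60, 100 → max 320
Option 4 regrets: 80, 240, 70 → max 240
Option 5 regrets: 10, 300, 0 → max 300
Option 6 regrets: 340, 230, 280 → max 340
Smallest max regret = 80 → Option 1.
Row maxima: Option 1=370, Option 2=340, Option 3=310, Option 4=320, Option 5=390, Option 6=140
Best best-case = 390 → Option 5.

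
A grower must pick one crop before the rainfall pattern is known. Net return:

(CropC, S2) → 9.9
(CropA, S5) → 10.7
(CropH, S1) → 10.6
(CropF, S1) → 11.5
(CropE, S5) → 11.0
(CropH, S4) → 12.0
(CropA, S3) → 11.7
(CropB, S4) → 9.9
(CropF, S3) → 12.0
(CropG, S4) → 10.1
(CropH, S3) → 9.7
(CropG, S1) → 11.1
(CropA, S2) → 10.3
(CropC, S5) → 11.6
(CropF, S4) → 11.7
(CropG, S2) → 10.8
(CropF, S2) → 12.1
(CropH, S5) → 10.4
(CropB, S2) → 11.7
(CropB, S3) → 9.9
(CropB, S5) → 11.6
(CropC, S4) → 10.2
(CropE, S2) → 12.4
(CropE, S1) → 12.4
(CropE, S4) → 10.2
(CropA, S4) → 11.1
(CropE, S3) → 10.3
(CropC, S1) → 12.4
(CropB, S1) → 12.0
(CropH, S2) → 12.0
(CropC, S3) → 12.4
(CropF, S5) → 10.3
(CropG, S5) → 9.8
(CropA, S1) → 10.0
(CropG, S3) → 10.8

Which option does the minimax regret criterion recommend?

CropF

Column bests: S1=12.4, S2=12.4, S3=12.4, S4=12.0, S5=11.6.
CropE regrets: 0.0, 0.0, 2.1, 1.8, 0.6 → max 2.1
CropH regrets: 1.8, 0.4, 2.7, 0.0, 1.2 → max 2.7
CropA regrets: 2.4, 2.1, 0.7, 0.9, 0.9 → max 2.4
CropB regrets: 0.4, 0.7, 2.5, 2.1, 0.0 → max 2.5
CropF regrets: 0.9, 0.3, 0.4, 0.3, 1.3 → max 1.3
CropC regrets: 0.0, 2.5, 0.0, 1.8, 0.0 → max 2.5
CropG regrets: 1.3, 1.6, 1.6, 1.9, 1.8 → max 1.9
Smallest max regret = 1.3 → CropF.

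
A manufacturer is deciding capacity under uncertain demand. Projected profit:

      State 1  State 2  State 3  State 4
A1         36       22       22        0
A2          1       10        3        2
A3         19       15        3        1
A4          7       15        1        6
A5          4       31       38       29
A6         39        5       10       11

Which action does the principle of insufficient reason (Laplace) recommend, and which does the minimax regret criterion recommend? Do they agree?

laplace → A5; minimax regret → A6 (disagree)

Row averages: A1=20, A2=4, A3=9.5, A4=7.25, A5=25.5, A6=16.25
Highest average = 25.5 → A5.
Column bests: State 1=39, State 2=31, State 3=38, State 4=29.
A1 regrets: 3, 9, 16, 29 → max 29
A2 regrets: 38, 21, 35, 27 → max 38
A3 regrets: 20, 16, 35, 28 → max 35
A4 regrets: 32, 16, 37, 23 → max 37
A5 regrets: 35, 0, 0, 0 → max 35
A6 regrets: 0, 26, 28, 18 → max 28
Smallest max regret = 28 → A6.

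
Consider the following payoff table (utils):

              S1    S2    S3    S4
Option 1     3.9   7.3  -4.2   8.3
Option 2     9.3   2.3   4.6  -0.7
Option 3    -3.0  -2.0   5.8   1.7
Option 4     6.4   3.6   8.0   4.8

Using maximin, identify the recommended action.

Row minima: Option 1=-4.2, Option 2=-0.7, Option 3=-3.0, Option 4=3.6
Best worst-case = 3.6 → Option 4.

Option 4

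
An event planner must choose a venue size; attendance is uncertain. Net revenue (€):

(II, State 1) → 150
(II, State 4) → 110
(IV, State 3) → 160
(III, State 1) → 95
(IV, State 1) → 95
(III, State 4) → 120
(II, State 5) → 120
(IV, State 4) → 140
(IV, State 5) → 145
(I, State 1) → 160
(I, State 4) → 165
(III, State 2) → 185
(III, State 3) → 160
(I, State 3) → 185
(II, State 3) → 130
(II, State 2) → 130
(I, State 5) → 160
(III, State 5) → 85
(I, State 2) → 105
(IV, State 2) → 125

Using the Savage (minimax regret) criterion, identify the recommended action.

II

Column bests: State 1=160, State 2=185, State 3=185, State 4=165, State 5=160.
I regrets: 0, 80, 0, 0, 0 → max 80
II regrets: 10, 55, 55, 55, 40 → max 55
III regrets: 65, 0, 25, 45, 75 → max 75
IV regrets: 65, 60, 25, 25, 15 → max 65
Smallest max regret = 55 → II.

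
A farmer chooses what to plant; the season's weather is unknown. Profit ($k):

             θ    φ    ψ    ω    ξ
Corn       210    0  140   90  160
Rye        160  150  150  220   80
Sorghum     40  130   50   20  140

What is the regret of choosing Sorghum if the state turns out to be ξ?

20

Best payoff under ξ is 160.
Regret = 160 − 140 = 20.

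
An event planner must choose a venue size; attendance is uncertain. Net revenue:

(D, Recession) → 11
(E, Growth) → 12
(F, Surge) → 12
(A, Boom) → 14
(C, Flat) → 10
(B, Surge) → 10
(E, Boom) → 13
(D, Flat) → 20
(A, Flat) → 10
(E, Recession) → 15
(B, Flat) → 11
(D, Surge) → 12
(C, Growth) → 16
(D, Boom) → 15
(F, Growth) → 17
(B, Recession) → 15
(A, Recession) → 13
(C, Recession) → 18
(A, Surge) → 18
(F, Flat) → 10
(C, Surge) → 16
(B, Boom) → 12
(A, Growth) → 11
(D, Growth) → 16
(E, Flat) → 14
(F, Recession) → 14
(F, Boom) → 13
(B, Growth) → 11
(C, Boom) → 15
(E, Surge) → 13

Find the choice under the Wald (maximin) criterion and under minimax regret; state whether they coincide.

maximin → E; minimax regret → E (agree)

Row minima: A=10, B=10, C=10, D=11, E=12, F=10
Best worst-case = 12 → E.
Column bests: Recession=18, Flat=20, Growth=17, Boom=15, Surge=18.
A regrets: 5, 10, 6, 1, 0 → max 10
B regrets: 3, 9, 6, 3, 8 → max 9
C regrets: 0, 10, 1, 0, 2 → max 10
D regrets: 7, 0, 1, 0, 6 → max 7
E regrets: 3, 6, 5, 2, 5 → max 6
F regrets: 4, 10, 0, 2, 6 → max 10
Smallest max regret = 6 → E.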